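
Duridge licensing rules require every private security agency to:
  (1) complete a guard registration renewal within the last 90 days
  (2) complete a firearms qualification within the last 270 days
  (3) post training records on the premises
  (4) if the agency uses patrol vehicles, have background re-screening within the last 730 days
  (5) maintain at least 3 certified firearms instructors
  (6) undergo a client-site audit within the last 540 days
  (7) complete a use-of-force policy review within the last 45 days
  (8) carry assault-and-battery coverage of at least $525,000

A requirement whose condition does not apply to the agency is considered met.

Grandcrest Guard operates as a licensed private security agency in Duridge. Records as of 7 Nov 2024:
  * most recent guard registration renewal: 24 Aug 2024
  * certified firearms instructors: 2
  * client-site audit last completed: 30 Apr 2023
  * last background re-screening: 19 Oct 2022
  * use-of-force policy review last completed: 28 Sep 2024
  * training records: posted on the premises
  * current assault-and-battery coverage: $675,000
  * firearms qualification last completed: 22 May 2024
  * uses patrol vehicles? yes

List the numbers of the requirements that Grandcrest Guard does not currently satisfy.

4, 5, 6

1. guard registration renewal 75 days ago vs limit 90 → met
2. firearms qualification 169 days ago vs limit 270 → met
3. training records present → met
4. condition 'uses patrol vehicles' holds; background re-screening 750 days ago vs limit 730 → not met
5. certified firearms instructors 2 < 3 → not met
6. client-site audit 557 days ago vs limit 540 → not met
7. use-of-force policy review 40 days ago vs limit 45 → met
8. assault-and-battery coverage $675,000 ≥ $525,000 → met
Not met: 4, 5, 6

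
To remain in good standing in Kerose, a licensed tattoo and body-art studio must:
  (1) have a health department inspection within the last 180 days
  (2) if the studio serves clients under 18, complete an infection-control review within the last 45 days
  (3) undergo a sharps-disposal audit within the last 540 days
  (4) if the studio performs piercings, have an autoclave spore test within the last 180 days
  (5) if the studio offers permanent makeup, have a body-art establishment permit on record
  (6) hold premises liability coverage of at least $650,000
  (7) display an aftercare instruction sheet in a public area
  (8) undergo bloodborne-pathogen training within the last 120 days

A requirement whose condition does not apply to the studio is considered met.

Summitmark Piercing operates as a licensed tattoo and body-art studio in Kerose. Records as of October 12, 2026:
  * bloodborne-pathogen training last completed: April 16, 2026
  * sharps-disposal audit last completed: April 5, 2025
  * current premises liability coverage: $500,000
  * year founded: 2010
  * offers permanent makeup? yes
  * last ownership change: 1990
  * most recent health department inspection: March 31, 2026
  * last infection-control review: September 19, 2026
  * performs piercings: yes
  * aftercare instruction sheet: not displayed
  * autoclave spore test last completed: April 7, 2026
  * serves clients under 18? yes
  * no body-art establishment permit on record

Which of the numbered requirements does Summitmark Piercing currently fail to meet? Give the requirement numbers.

1. health department inspection 195 days ago vs limit 180 → not met
2. condition 'serves clients under 18' holds; infection-control review 23 days ago vs limit 45 → met
3. sharps-disposal audit 555 days ago vs limit 540 → not met
4. condition 'performs piercings' holds; autoclave spore test 188 days ago vs limit 180 → not met
5. condition 'offers permanent makeup' holds; body-art establishment permit absent → not met
6. premises liability coverage $500,000 < $650,000 → not met
7. aftercare instruction sheet absent → not met
8. bloodborne-pathogen training 179 days ago vs limit 120 → not met
Not met: 1, 3, 4, 5, 6, 7, 8

1, 3, 4, 5, 6, 7, 8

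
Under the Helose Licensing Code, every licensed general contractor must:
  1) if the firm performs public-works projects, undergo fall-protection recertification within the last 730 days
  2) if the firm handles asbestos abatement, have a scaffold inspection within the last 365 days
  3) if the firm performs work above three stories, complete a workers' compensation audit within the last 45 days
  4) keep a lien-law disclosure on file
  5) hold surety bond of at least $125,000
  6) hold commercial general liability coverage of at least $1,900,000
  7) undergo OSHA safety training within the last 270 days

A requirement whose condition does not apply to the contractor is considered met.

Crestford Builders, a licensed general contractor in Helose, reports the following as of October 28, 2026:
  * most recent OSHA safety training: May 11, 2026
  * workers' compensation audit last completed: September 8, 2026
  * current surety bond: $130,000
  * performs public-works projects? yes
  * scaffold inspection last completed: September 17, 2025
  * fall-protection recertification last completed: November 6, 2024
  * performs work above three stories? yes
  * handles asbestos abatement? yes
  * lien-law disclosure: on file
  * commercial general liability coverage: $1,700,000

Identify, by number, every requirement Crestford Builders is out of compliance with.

2, 3, 6

1. condition 'performs public-works projects' holds; fall-protection recertification 721 days ago vs limit 730 → met
2. condition 'handles asbestos abatement' holds; scaffold inspection 406 days ago vs limit 365 → not met
3. condition 'performs work above three stories' holds; workers' compensation audit 50 days ago vs limit 45 → not met
4. lien-law disclosure present → met
5. surety bond $130,000 ≥ $125,000 → met
6. commercial general liability coverage $1,700,000 < $1,900,000 → not met
7. OSHA safety training 170 days ago vs limit 270 → met
Not met: 2, 3, 6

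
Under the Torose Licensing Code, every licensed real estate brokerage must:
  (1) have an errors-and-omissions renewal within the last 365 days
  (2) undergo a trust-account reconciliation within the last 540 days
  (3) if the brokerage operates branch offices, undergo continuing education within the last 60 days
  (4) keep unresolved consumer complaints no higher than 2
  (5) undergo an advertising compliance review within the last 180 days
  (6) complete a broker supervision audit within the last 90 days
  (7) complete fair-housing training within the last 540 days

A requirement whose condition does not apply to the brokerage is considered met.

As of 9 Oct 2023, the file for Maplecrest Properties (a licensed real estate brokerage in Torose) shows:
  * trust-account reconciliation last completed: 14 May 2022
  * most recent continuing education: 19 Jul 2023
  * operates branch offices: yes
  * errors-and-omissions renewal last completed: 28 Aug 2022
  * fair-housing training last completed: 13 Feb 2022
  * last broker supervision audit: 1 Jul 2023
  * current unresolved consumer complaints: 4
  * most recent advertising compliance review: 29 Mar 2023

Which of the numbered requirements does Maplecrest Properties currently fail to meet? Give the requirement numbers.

1, 3, 4, 5, 6, 7

1. errors-and-omissions renewal 407 days ago vs limit 365 → not met
2. trust-account reconciliation 513 days ago vs limit 540 → met
3. condition 'operates branch offices' holds; continuing education 82 days ago vs limit 60 → not met
4. unresolved consumer complaints 4 > 2 → not met
5. advertising compliance review 194 days ago vs limit 180 → not met
6. broker supervision audit 100 days ago vs limit 90 → not met
7. fair-housing training 603 days ago vs limit 540 → not met
Not met: 1, 3, 4, 5, 6, 7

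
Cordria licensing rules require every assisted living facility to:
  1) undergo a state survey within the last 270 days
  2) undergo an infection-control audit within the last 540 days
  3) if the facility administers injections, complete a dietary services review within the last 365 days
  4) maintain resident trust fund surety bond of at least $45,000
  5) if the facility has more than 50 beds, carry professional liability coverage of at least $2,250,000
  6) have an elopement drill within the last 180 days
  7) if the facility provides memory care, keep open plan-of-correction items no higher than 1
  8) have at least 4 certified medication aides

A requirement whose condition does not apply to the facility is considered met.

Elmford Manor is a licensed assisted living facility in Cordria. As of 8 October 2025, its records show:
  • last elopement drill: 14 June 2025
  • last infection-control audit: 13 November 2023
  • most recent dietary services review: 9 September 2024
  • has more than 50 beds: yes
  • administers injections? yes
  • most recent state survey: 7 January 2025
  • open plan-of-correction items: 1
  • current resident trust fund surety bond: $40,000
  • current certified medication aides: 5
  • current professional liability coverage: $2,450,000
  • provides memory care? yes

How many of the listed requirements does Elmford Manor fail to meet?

1. state survey 274 days ago vs limit 270 → not met
2. infection-control audit 695 days ago vs limit 540 → not met
3. condition 'administers injections' holds; dietary services review 394 days ago vs limit 365 → not met
4. resident trust fund surety bond $40,000 < $45,000 → not met
5. condition 'has more than 50 beds' holds; professional liability coverage $2,450,000 ≥ $2,250,000 → met
6. elopement drill 116 days ago vs limit 180 → met
7. condition 'provides memory care' holds; open plan-of-correction items 1 ≤ 1 → met
8. certified medication aides 5 ≥ 4 → met
Not met: 4 of 8

4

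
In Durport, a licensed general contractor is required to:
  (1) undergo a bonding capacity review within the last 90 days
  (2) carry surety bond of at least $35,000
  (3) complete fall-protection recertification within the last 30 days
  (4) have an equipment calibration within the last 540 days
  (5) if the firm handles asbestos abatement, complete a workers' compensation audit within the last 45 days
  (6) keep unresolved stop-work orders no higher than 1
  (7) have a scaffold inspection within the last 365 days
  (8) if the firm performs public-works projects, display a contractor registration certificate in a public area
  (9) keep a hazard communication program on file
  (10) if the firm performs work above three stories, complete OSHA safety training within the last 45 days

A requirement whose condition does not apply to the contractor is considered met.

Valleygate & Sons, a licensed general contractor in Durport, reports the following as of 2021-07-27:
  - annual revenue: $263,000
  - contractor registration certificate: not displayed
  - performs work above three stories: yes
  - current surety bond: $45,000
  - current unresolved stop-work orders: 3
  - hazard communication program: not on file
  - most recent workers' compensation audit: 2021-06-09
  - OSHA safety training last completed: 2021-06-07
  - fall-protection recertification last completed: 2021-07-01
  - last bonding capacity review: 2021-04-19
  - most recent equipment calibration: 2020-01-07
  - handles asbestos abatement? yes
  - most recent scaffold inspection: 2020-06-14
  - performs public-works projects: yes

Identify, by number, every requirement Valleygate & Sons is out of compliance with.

1, 4, 5, 6, 7, 8, 9, 10

1. bonding capacity review 99 days ago vs limit 90 → not met
2. surety bond $45,000 ≥ $35,000 → met
3. fall-protection recertification 26 days ago vs limit 30 → met
4. equipment calibration 567 days ago vs limit 540 → not met
5. condition 'handles asbestos abatement' holds; workers' compensation audit 48 days ago vs limit 45 → not met
6. unresolved stop-work orders 3 > 1 → not met
7. scaffold inspection 408 days ago vs limit 365 → not met
8. condition 'performs public-works projects' holds; contractor registration certificate absent → not met
9. hazard communication program absent → not met
10. condition 'performs work above three stories' holds; OSHA safety training 50 days ago vs limit 45 → not met
Not met: 1, 4, 5, 6, 7, 8, 9, 10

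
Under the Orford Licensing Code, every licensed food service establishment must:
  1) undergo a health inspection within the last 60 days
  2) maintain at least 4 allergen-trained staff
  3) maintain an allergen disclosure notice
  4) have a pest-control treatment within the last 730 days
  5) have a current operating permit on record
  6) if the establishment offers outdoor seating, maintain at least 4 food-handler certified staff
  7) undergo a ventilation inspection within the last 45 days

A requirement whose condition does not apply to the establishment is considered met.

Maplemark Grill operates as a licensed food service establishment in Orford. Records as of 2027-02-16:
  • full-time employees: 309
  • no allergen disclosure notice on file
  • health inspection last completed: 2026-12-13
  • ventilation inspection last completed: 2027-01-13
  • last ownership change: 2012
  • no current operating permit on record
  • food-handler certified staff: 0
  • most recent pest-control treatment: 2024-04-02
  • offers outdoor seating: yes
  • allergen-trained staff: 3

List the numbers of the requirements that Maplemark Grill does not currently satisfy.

1. health inspection 65 days ago vs limit 60 → not met
2. allergen-trained staff 3 < 4 → not met
3. allergen disclosure notice absent → not met
4. pest-control treatment 1050 days ago vs limit 730 → not met
5. current operating permit absent → not met
6. condition 'offers outdoor seating' holds; food-handler certified staff 0 < 4 → not met
7. ventilation inspection 34 days ago vs limit 45 → met
Not met: 1, 2, 3, 4, 5, 6

1, 2, 3, 4, 5, 6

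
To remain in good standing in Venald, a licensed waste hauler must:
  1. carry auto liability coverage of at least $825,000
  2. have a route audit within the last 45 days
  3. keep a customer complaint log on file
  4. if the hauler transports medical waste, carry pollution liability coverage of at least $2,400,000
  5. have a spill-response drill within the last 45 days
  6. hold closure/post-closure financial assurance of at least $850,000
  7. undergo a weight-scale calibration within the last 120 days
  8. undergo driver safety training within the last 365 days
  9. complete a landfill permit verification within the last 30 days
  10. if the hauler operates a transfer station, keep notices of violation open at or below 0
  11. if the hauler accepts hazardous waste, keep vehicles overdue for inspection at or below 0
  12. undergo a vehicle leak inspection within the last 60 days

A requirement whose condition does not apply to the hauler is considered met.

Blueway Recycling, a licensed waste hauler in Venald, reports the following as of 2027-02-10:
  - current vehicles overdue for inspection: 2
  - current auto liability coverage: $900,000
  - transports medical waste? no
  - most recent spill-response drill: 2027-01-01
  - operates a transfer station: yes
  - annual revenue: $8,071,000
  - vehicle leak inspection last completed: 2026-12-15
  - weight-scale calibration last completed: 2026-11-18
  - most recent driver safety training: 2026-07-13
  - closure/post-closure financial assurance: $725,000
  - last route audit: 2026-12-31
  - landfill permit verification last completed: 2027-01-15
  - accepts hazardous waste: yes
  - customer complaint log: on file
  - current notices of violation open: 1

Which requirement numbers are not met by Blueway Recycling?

1. auto liability coverage $900,000 ≥ $825,000 → met
2. route audit 41 days ago vs limit 45 → met
3. customer complaint log present → met
4. condition 'transports medical waste' does not hold → requirement n/a → met
5. spill-response drill 40 days ago vs limit 45 → met
6. closure/post-closure financial assurance $725,000 < $850,000 → not met
7. weight-scale calibration 84 days ago vs limit 120 → met
8. driver safety training 212 days ago vs limit 365 → met
9. landfill permit verification 26 days ago vs limit 30 → met
10. condition 'operates a transfer station' holds; notices of violation open 1 > 0 → not met
11. condition 'accepts hazardous waste' holds; vehicles overdue for inspection 2 > 0 → not met
12. vehicle leak inspection 57 days ago vs limit 60 → met
Not met: 6, 10, 11

6, 10, 11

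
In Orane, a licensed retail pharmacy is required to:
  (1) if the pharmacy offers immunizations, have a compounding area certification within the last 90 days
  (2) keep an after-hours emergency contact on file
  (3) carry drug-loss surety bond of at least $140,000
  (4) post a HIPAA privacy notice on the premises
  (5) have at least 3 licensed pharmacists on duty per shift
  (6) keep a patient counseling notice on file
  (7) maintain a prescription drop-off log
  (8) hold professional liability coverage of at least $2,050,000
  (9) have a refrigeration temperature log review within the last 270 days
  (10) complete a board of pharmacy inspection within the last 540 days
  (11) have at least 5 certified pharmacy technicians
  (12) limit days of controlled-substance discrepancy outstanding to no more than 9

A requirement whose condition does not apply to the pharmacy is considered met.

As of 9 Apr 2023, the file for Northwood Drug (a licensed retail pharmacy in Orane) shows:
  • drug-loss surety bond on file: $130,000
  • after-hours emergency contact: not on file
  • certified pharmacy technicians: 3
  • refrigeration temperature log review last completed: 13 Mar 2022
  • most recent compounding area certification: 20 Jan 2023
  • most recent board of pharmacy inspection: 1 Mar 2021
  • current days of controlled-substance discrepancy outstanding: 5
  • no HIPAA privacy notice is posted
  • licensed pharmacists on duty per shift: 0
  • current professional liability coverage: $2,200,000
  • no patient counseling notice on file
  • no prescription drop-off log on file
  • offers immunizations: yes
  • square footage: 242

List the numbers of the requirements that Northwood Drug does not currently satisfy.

2, 3, 4, 5, 6, 7, 9, 10, 11

1. condition 'offers immunizations' holds; compounding area certification 79 days ago vs limit 90 → met
2. after-hours emergency contact absent → not met
3. drug-loss surety bond $130,000 < $140,000 → not met
4. HIPAA privacy notice absent → not met
5. licensed pharmacists on duty per shift 0 < 3 → not met
6. patient counseling notice absent → not met
7. prescription drop-off log absent → not met
8. professional liability coverage $2,200,000 ≥ $2,050,000 → met
9. refrigeration temperature log review 392 days ago vs limit 270 → not met
10. board of pharmacy inspection 769 days ago vs limit 540 → not met
11. certified pharmacy technicians 3 < 5 → not met
12. days of controlled-substance discrepancy outstanding 5 ≤ 9 → met
Not met: 2, 3, 4, 5, 6, 7, 9, 10, 11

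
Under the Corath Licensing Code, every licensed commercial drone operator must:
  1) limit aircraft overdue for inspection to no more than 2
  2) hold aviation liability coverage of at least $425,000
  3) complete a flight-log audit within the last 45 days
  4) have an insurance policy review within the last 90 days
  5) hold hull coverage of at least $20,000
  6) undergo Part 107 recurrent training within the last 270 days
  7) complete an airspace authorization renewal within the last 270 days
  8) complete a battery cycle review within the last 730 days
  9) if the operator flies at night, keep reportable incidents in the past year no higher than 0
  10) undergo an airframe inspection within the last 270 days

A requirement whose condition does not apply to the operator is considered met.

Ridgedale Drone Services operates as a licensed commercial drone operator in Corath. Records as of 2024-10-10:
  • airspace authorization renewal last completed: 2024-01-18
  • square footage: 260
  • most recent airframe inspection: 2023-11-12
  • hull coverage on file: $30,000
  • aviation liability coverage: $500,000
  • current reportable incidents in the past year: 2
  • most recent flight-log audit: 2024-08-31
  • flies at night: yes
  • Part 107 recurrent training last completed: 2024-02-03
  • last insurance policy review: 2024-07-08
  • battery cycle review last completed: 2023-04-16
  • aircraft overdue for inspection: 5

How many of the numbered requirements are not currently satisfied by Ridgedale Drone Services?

4

1. aircraft overdue for inspection 5 > 2 → not met
2. aviation liability coverage $500,000 ≥ $425,000 → met
3. flight-log audit 40 days ago vs limit 45 → met
4. insurance policy review 94 days ago vs limit 90 → not met
5. hull coverage $30,000 ≥ $20,000 → met
6. Part 107 recurrent training 250 days ago vs limit 270 → met
7. airspace authorization renewal 266 days ago vs limit 270 → met
8. battery cycle review 543 days ago vs limit 730 → met
9. condition 'flies at night' holds; reportable incidents in the past year 2 > 0 → not met
10. airframe inspection 333 days ago vs limit 270 → not met
Not met: 4 of 10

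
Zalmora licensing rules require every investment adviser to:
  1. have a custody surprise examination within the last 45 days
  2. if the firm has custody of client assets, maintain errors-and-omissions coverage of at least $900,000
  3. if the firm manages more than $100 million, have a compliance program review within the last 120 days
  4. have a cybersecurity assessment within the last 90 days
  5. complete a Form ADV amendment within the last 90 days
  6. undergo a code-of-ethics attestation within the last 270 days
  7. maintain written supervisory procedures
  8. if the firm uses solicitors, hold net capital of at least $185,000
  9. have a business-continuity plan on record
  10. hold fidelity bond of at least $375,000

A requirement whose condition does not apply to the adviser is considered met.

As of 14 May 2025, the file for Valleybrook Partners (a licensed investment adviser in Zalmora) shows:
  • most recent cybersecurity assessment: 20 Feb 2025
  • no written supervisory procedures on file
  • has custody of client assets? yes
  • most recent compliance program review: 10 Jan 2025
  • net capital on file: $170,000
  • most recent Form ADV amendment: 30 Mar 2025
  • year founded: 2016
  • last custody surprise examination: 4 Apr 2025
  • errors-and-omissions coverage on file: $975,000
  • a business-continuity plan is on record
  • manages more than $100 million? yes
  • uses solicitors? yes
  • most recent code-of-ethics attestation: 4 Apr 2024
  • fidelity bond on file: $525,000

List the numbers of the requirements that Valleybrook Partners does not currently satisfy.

1. custody surprise examination 40 days ago vs limit 45 → met
2. condition 'has custody of client assets' holds; errors-and-omissions coverage $975,000 ≥ $900,000 → met
3. condition 'manages more than $100 million' holds; compliance program review 124 days ago vs limit 120 → not met
4. cybersecurity assessment 83 days ago vs limit 90 → met
5. Form ADV amendment 45 days ago vs limit 90 → met
6. code-of-ethics attestation 405 days ago vs limit 270 → not met
7. written supervisory procedures absent → not met
8. condition 'uses solicitors' holds; net capital $170,000 < $185,000 → not met
9. business-continuity plan present → met
10. fidelity bond $525,000 ≥ $375,000 → met
Not met: 3, 6, 7, 8

3, 6, 7, 8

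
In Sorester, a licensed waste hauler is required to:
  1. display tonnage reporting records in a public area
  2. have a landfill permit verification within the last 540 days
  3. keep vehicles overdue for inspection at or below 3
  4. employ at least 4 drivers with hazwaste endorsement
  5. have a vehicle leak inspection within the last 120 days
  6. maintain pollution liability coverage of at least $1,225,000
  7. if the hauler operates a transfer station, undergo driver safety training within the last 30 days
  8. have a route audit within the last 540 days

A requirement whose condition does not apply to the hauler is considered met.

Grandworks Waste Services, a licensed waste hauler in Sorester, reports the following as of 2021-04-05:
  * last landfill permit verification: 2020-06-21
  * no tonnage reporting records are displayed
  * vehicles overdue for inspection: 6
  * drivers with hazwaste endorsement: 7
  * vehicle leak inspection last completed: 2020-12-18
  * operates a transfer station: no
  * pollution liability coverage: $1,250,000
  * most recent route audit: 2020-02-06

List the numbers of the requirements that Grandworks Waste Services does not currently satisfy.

1, 3

1. tonnage reporting records absent → not met
2. landfill permit verification 288 days ago vs limit 540 → met
3. vehicles overdue for inspection 6 > 3 → not met
4. drivers with hazwaste endorsement 7 ≥ 4 → met
5. vehicle leak inspection 108 days ago vs limit 120 → met
6. pollution liability coverage $1,250,000 ≥ $1,225,000 → met
7. condition 'operates a transfer station' does not hold → requirement n/a → met
8. route audit 424 days ago vs limit 540 → met
Not met: 1, 3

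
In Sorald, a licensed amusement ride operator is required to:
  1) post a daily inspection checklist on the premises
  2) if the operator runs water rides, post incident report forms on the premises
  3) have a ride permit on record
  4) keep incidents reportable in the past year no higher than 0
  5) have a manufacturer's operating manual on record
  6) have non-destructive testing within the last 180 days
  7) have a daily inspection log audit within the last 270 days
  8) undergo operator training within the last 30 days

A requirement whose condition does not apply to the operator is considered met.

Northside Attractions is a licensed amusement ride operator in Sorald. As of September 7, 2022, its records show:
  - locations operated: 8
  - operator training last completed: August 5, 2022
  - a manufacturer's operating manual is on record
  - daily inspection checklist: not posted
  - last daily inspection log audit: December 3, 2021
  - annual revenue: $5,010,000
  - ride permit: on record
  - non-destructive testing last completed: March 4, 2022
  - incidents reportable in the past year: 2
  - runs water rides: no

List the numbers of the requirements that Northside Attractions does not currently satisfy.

1. daily inspection checklist absent → not met
2. condition 'runs water rides' does not hold → requirement n/a → met
3. ride permit present → met
4. incidents reportable in the past year 2 > 0 → not met
5. manufacturer's operating manual present → met
6. non-destructive testing 187 days ago vs limit 180 → not met
7. daily inspection log audit 278 days ago vs limit 270 → not met
8. operator training 33 days ago vs limit 30 → not met
Not met: 1, 4, 6, 7, 8

1, 4, 6, 7, 8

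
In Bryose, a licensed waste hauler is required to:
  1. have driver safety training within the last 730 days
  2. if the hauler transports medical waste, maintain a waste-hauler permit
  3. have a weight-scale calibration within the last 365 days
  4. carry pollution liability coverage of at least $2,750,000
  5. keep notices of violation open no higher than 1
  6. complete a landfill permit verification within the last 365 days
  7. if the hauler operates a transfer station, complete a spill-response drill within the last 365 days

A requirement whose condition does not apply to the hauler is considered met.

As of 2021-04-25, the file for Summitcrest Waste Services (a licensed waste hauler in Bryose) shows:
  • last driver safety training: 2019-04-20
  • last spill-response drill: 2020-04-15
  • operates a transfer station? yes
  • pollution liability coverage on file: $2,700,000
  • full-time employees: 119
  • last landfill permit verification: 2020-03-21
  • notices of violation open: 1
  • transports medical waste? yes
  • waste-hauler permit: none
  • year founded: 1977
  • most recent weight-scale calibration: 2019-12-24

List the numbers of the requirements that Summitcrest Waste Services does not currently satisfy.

1, 2, 3, 4, 6, 7

1. driver safety training 736 days ago vs limit 730 → not met
2. condition 'transports medical waste' holds; waste-hauler permit absent → not met
3. weight-scale calibration 488 days ago vs limit 365 → not met
4. pollution liability coverage $2,700,000 < $2,750,000 → not met
5. notices of violation open 1 ≤ 1 → met
6. landfill permit verification 400 days ago vs limit 365 → not met
7. condition 'operates a transfer station' holds; spill-response drill 375 days ago vs limit 365 → not met
Not met: 1, 2, 3, 4, 6, 7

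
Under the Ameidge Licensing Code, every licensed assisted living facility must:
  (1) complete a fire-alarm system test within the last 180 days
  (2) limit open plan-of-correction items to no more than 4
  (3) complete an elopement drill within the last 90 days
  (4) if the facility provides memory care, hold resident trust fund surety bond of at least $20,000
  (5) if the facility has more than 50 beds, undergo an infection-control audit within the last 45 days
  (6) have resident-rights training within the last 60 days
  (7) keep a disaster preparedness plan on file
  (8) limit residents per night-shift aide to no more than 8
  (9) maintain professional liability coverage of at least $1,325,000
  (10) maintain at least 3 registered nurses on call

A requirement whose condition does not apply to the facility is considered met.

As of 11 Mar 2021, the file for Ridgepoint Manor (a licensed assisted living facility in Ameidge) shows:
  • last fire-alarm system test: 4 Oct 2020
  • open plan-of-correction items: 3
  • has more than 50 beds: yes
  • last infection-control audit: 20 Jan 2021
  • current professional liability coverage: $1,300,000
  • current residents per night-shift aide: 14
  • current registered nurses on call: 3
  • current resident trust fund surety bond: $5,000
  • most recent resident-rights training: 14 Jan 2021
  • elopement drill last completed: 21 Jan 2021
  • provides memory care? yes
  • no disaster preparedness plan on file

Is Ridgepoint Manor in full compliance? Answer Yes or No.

1. fire-alarm system test 158 days ago vs limit 180 → met
2. open plan-of-correction items 3 ≤ 4 → met
3. elopement drill 49 days ago vs limit 90 → met
4. condition 'provides memory care' holds; resident trust fund surety bond $5,000 < $20,000 → not met
5. condition 'has more than 50 beds' holds; infection-control audit 50 days ago vs limit 45 → not met
6. resident-rights training 56 days ago vs limit 60 → met
7. disaster preparedness plan absent → not met
8. residents per night-shift aide 14 > 8 → not met
9. professional liability coverage $1,300,000 < $1,325,000 → not met
10. registered nurses on call 3 ≥ 3 → met
Not met: 4, 5, 7, 8, 9

No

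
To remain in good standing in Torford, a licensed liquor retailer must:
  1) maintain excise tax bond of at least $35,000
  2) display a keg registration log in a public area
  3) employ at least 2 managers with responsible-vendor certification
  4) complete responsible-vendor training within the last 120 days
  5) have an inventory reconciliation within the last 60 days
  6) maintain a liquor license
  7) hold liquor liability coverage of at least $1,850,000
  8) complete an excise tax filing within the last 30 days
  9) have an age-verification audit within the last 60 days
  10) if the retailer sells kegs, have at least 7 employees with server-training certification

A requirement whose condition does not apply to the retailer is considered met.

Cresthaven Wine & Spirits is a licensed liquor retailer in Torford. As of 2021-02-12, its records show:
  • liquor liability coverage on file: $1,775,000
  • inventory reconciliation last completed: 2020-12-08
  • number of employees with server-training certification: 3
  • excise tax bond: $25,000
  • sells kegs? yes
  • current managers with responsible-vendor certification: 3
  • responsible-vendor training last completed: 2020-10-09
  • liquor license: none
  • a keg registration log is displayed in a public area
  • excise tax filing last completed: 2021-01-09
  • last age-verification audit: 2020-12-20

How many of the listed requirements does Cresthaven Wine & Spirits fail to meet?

1. excise tax bond $25,000 < $35,000 → not met
2. keg registration log present → met
3. managers with responsible-vendor certification 3 ≥ 2 → met
4. responsible-vendor training 126 days ago vs limit 120 → not met
5. inventory reconciliation 66 days ago vs limit 60 → not met
6. liquor license absent → not met
7. liquor liability coverage $1,775,000 < $1,850,000 → not met
8. excise tax filing 34 days ago vs limit 30 → not met
9. age-verification audit 54 days ago vs limit 60 → met
10. condition 'sells kegs' holds; employees with server-training certification 3 < 7 → not met
Not met: 7 of 10

7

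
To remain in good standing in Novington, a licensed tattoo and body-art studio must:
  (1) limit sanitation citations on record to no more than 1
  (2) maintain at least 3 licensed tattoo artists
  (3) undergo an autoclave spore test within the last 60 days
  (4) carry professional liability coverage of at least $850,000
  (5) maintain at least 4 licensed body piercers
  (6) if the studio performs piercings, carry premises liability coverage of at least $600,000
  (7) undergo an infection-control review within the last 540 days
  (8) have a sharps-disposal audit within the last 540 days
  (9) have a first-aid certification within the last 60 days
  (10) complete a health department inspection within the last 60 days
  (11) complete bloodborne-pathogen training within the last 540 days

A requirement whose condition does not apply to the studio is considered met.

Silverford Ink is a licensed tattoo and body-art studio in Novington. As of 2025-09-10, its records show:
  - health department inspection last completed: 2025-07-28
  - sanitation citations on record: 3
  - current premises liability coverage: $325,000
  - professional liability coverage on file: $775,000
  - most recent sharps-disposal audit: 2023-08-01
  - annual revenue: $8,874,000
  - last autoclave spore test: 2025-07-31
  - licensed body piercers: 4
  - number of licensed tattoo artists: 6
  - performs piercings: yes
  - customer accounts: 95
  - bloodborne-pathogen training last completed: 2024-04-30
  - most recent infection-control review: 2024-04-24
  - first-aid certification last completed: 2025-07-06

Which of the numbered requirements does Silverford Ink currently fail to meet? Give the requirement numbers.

1. sanitation citations on record 3 > 1 → not met
2. licensed tattoo artists 6 ≥ 3 → met
3. autoclave spore test 41 days ago vs limit 60 → met
4. professional liability coverage $775,000 < $850,000 → not met
5. licensed body piercers 4 ≥ 4 → met
6. condition 'performs piercings' holds; premises liability coverage $325,000 < $600,000 → not met
7. infection-control review 504 days ago vs limit 540 → met
8. sharps-disposal audit 771 days ago vs limit 540 → not met
9. first-aid certification 66 days ago vs limit 60 → not met
10. health department inspection 44 days ago vs limit 60 → met
11. bloodborne-pathogen training 498 days ago vs limit 540 → met
Not met: 1, 4, 6, 8, 9

1, 4, 6, 8, 9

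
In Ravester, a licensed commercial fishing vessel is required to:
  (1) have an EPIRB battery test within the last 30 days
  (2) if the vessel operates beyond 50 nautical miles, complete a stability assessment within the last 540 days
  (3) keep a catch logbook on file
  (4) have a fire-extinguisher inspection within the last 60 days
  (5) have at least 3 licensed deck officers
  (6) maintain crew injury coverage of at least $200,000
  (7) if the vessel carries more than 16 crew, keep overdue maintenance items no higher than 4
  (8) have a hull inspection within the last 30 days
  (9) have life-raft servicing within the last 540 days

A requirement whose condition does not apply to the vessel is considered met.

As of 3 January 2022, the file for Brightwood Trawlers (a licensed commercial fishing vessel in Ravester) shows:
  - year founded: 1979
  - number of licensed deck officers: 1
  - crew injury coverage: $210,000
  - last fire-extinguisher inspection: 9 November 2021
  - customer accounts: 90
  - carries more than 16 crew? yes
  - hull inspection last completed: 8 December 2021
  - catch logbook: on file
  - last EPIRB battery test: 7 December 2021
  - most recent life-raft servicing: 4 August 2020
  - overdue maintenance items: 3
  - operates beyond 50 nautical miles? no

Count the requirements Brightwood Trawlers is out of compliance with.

1. EPIRB battery test 27 days ago vs limit 30 → met
2. condition 'operates beyond 50 nautical miles' does not hold → requirement n/a → met
3. catch logbook present → met
4. fire-extinguisher inspection 55 days ago vs limit 60 → met
5. licensed deck officers 1 < 3 → not met
6. crew injury coverage $210,000 ≥ $200,000 → met
7. condition 'carries more than 16 crew' holds; overdue maintenance items 3 ≤ 4 → met
8. hull inspection 26 days ago vs limit 30 → met
9. life-raft servicing 517 days ago vs limit 540 → met
Not met: 1 of 9

1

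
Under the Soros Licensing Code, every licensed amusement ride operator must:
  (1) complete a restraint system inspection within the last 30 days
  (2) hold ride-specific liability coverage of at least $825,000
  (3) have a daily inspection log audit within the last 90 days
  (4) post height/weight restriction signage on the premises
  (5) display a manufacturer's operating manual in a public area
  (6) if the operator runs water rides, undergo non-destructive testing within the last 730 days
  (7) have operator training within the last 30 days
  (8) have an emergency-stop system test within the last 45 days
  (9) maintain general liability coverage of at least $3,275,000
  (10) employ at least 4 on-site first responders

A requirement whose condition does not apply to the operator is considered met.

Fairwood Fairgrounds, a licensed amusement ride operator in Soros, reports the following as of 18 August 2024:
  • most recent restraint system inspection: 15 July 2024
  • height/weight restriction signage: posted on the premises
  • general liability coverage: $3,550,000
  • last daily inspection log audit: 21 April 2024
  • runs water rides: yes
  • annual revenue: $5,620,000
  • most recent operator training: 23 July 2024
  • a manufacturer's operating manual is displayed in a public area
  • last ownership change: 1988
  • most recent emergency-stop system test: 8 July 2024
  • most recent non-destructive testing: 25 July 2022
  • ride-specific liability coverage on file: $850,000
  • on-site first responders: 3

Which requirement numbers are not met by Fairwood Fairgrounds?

1. restraint system inspection 34 days ago vs limit 30 → not met
2. ride-specific liability coverage $850,000 ≥ $825,000 → met
3. daily inspection log audit 119 days ago vs limit 90 → not met
4. height/weight restriction signage present → met
5. manufacturer's operating manual present → met
6. condition 'runs water rides' holds; non-destructive testing 755 days ago vs limit 730 → not met
7. operator training 26 days ago vs limit 30 → met
8. emergency-stop system test 41 days ago vs limit 45 → met
9. general liability coverage $3,550,000 ≥ $3,275,000 → met
10. on-site first responders 3 < 4 → not met
Not met: 1, 3, 6, 10

1, 3, 6, 10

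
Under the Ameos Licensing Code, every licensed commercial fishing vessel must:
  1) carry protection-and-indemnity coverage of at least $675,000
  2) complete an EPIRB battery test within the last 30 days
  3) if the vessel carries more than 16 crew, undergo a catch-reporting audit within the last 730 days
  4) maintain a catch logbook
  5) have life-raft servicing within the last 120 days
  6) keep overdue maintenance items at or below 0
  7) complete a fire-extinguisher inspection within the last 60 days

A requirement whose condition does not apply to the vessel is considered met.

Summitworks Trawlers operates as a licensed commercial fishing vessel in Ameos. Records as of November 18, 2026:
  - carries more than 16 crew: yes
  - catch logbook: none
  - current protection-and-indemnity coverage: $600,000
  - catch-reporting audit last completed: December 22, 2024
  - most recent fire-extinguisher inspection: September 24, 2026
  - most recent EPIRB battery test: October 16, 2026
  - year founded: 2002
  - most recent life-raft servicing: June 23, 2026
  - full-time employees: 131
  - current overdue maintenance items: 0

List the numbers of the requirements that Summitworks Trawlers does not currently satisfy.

1, 2, 4, 5

1. protection-and-indemnity coverage $600,000 < $675,000 → not met
2. EPIRB battery test 33 days ago vs limit 30 → not met
3. condition 'carries more than 16 crew' holds; catch-reporting audit 696 days ago vs limit 730 → met
4. catch logbook absent → not met
5. life-raft servicing 148 days ago vs limit 120 → not met
6. overdue maintenance items 0 ≤ 0 → met
7. fire-extinguisher inspection 55 days ago vs limit 60 → met
Not met: 1, 2, 4, 5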